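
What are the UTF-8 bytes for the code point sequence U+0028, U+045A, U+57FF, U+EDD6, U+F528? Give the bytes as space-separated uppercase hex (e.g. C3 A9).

U+0028: 1-byte form → 28.
U+045A: 2-byte form → D1 9A.
U+57FF: 3-byte form → E5 9F BF.
U+EDD6: 3-byte form → EE B7 96.
U+F528: 3-byte form → EF 94 A8.
Concatenated (12 bytes): 28 D1 9A E5 9F BF EE B7 96 EF 94 A8.

28 D1 9A E5 9F BF EE B7 96 EF 94 A8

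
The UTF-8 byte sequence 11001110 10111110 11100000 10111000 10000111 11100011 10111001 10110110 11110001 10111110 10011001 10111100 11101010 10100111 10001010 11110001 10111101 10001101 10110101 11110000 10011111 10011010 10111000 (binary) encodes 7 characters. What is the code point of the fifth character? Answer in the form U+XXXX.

Offset 0: leading byte 0xCE = 11001110 → 2-byte char #1 = CE BE.
Offset 2: leading byte 0xE0 = 11100000 → 3-byte char #2 = E0 B8 87.
Offset 5: leading byte 0xE3 = 11100011 → 3-byte char #3 = E3 B9 B6.
Offset 8: leading byte 0xF1 = 11110001 → 4-byte char #4 = F1 BE 99 BC.
Offset 12: leading byte 0xEA = 11101010 → 3-byte char #5 = EA A7 8A.
Leading byte 0xEA = 11101010 matches 1110xxxx → 3-byte sequence.
Byte 1: 0xEA = 11101010, payload 1010 (4 bits).
Byte 2: 0xA7 = 10100111 (10xxxxxx ✓), payload 100111.
Byte 3: 0x8A = 10001010 (10xxxxxx ✓), payload 001010.
Concatenate: 1010100111001010 = 0xA9CA (16 bits → U+A9CA).

U+A9CA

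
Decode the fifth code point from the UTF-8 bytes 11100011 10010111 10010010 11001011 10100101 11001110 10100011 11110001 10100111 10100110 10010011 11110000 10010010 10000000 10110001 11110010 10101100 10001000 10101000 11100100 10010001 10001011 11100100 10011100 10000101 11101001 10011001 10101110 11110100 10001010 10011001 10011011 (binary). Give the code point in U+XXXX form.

Offset 0: leading byte 0xE3 = 11100011 → 3-byte char #1 = E3 97 92.
Offset 3: leading byte 0xCB = 11001011 → 2-byte char #2 = CB A5.
Offset 5: leading byte 0xCE = 11001110 → 2-byte char #3 = CE A3.
Offset 7: leading byte 0xF1 = 11110001 → 4-byte char #4 = F1 A7 A6 93.
Offset 11: leading byte 0xF0 = 11110000 → 4-byte char #5 = F0 92 80 B1.
Leading byte 0xF0 = 11110000 matches 11110xxx → 4-byte sequence.
Byte 1: 0xF0 = 11110000, payload 000 (3 bits).
Byte 2: 0x92 = 10010010 (10xxxxxx ✓), payload 010010.
Byte 3: 0x80 = 10000000 (10xxxxxx ✓), payload 000000.
Byte 4: 0xB1 = 10110001 (10xxxxxx ✓), payload 110001.
Concatenate: 000010010000000110001 = 0x12031 (21 bits → U+12031).

U+12031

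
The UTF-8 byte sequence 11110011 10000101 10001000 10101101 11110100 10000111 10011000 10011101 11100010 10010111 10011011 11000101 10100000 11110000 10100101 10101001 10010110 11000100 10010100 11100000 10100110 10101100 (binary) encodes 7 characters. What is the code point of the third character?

U+25DB

Offset 0: leading byte 0xF3 = 11110011 → 4-byte char #1 = F3 85 88 AD.
Offset 4: leading byte 0xF4 = 11110100 → 4-byte char #2 = F4 87 98 9D.
Offset 8: leading byte 0xE2 = 11100010 → 3-byte char #3 = E2 97 9B.
Leading byte 0xE2 = 11100010 matches 1110xxxx → 3-byte sequence.
Byte 1: 0xE2 = 11100010, payload 0010 (4 bits).
Byte 2: 0x97 = 10010111 (10xxxxxx ✓), payload 010111.
Byte 3: 0x9B = 10011011 (10xxxxxx ✓), payload 011011.
Concatenate: 0010010111011011 = 0x25DB (16 bits → U+25DB).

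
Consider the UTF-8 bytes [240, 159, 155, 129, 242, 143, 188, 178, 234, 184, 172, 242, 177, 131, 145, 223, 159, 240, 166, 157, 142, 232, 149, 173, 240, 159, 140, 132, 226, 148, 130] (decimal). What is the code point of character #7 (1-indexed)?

U+856D

Offset 0: leading byte 0xF0 = 11110000 → 4-byte char #1 = F0 9F 9B 81.
Offset 4: leading byte 0xF2 = 11110010 → 4-byte char #2 = F2 8F BC B2.
Offset 8: leading byte 0xEA = 11101010 → 3-byte char #3 = EA B8 AC.
Offset 11: leading byte 0xF2 = 11110010 → 4-byte char #4 = F2 B1 83 91.
Offset 15: leading byte 0xDF = 11011111 → 2-byte char #5 = DF 9F.
Offset 17: leading byte 0xF0 = 11110000 → 4-byte char #6 = F0 A6 9D 8E.
Offset 21: leading byte 0xE8 = 11101000 → 3-byte char #7 = E8 95 AD.
Leading byte 0xE8 = 11101000 matches 1110xxxx → 3-byte sequence.
Byte 1: 0xE8 = 11101000, payload 1000 (4 bits).
Byte 2: 0x95 = 10010101 (10xxxxxx ✓), payload 010101.
Byte 3: 0xAD = 10101101 (10xxxxxx ✓), payload 101101.
Concatenate: 1000010101101101 = 0x856D (16 bits → U+856D).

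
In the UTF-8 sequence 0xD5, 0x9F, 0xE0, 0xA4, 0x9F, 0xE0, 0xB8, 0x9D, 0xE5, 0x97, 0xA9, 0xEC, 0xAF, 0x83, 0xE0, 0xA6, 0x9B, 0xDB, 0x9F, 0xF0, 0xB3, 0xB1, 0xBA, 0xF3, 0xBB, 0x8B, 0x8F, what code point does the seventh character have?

Offset 0: leading byte 0xD5 = 11010101 → 2-byte char #1 = D5 9F.
Offset 2: leading byte 0xE0 = 11100000 → 3-byte char #2 = E0 A4 9F.
Offset 5: leading byte 0xE0 = 11100000 → 3-byte char #3 = E0 B8 9D.
Offset 8: leading byte 0xE5 = 11100101 → 3-byte char #4 = E5 97 A9.
Offset 11: leading byte 0xEC = 11101100 → 3-byte char #5 = EC AF 83.
Offset 14: leading byte 0xE0 = 11100000 → 3-byte char #6 = E0 A6 9B.
Offset 17: leading byte 0xDB = 11011011 → 2-byte char #7 = DB 9F.
Leading byte 0xDB = 11011011 matches 110xxxxx → 2-byte sequence.
Byte 1: 0xDB = 11011011, payload 11011 (5 bits).
Byte 2: 0x9F = 10011111 (10xxxxxx ✓), payload 011111.
Concatenate: 11011011111 = 0x6DF (11 bits → U+06DF).

U+06DF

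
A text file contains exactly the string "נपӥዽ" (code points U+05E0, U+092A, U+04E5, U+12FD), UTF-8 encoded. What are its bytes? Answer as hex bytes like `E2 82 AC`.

D7 A0 E0 A4 AA D3 A5 E1 8B BD

U+05E0: 2-byte form → D7 A0.
U+092A: 3-byte form → E0 A4 AA.
U+04E5: 2-byte form → D3 A5.
U+12FD: 3-byte form → E1 8B BD.
Concatenated (10 bytes): D7 A0 E0 A4 AA D3 A5 E1 8B BD.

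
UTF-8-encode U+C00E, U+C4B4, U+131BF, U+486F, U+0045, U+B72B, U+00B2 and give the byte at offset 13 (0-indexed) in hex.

U+C00E → 3-byte form EC 80 8E at offsets 0–2.
U+C4B4 → 3-byte form EC 92 B4 at offsets 3–5.
U+131BF → 4-byte form F0 93 86 BF at offsets 6–9.
U+486F → 3-byte form E4 A1 AF at offsets 10–12.
U+0045 → 1-byte form 45 at offsets 13–13.
Offset 13 falls in char 5's range; it's byte 1 of 45 = 0x45.

0x45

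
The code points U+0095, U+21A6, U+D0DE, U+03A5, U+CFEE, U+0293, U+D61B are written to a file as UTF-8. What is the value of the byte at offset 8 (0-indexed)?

U+0095 → 2-byte form C2 95 at offsets 0–1.
U+21A6 → 3-byte form E2 86 A6 at offsets 2–4.
U+D0DE → 3-byte form ED 83 9E at offsets 5–7.
U+03A5 → 2-byte form CE A5 at offsets 8–9.
Offset 8 falls in char 4's range; it's byte 1 of CE A5 = 0xCE.

0xCE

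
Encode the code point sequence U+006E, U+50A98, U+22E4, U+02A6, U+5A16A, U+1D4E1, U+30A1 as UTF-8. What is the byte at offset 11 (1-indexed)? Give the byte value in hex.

1-indexed offset 11 is 0-indexed offset 10.
U+006E → 1-byte form 6E at offsets 0–0.
U+50A98 → 4-byte form F1 90 AA 98 at offsets 1–4.
U+22E4 → 3-byte form E2 8B A4 at offsets 5–7.
U+02A6 → 2-byte form CA A6 at offsets 8–9.
U+5A16A → 4-byte form F1 9A 85 AA at offsets 10–13.
Offset 10 falls in char 5's range; it's byte 1 of F1 9A 85 AA = 0xF1.

0xF1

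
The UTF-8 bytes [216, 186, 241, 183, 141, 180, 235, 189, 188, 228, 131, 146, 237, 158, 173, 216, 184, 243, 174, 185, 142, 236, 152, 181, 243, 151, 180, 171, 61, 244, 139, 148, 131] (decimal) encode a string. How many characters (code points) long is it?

Byte at offset 0: 0xD8 = 11011000 → 2-byte char (#1). Advance 2.
Byte at offset 2: 0xF1 = 11110001 → 4-byte char (#2). Advance 4.
Byte at offset 6: 0xEB = 11101011 → 3-byte char (#3). Advance 3.
Byte at offset 9: 0xE4 = 11100100 → 3-byte char (#4). Advance 3.
Byte at offset 12: 0xED = 11101101 → 3-byte char (#5). Advance 3.
Byte at offset 15: 0xD8 = 11011000 → 2-byte char (#6). Advance 2.
Byte at offset 17: 0xF3 = 11110011 → 4-byte char (#7). Advance 4.
Byte at offset 21: 0xEC = 11101100 → 3-byte char (#8). Advance 3.
Byte at offset 24: 0xF3 = 11110011 → 4-byte char (#9). Advance 4.
Byte at offset 28: 0x3D = 00111101 → 1-byte char (#10). Advance 1.
Byte at offset 29: 0xF4 = 11110100 → 4-byte char (#11). Advance 4.
Reached end at offset 33 after 11 code points.

11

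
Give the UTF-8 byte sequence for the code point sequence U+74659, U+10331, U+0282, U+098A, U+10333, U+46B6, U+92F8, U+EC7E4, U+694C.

F1 B4 99 99 F0 90 8C B1 CA 82 E0 A6 8A F0 90 8C B3 E4 9A B6 E9 8B B8 F3 AC 9F A4 E6 A5 8C

U+74659: 4-byte form → F1 B4 99 99.
U+10331: 4-byte form → F0 90 8C B1.
U+0282: 2-byte form → CA 82.
U+098A: 3-byte form → E0 A6 8A.
U+10333: 4-byte form → F0 90 8C B3.
U+46B6: 3-byte form → E4 9A B6.
U+92F8: 3-byte form → E9 8B B8.
U+EC7E4: 4-byte form → F3 AC 9F A4.
U+694C: 3-byte form → E6 A5 8C.
Concatenated (30 bytes): F1 B4 99 99 F0 90 8C B1 CA 82 E0 A6 8A F0 90 8C B3 E4 9A B6 E9 8B B8 F3 AC 9F A4 E6 A5 8C.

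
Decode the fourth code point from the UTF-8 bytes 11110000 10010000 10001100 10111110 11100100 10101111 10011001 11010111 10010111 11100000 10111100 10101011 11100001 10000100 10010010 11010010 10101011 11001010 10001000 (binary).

Offset 0: leading byte 0xF0 = 11110000 → 4-byte char #1 = F0 90 8C BE.
Offset 4: leading byte 0xE4 = 11100100 → 3-byte char #2 = E4 AF 99.
Offset 7: leading byte 0xD7 = 11010111 → 2-byte char #3 = D7 97.
Offset 9: leading byte 0xE0 = 11100000 → 3-byte char #4 = E0 BC AB.
Leading byte 0xE0 = 11100000 matches 1110xxxx → 3-byte sequence.
Byte 1: 0xE0 = 11100000, payload 0000 (4 bits).
Byte 2: 0xBC = 10111100 (10xxxxxx ✓), payload 111100.
Byte 3: 0xAB = 10101011 (10xxxxxx ✓), payload 101011.
Concatenate: 0000111100101011 = 0xF2B (16 bits → U+0F2B).

U+0F2B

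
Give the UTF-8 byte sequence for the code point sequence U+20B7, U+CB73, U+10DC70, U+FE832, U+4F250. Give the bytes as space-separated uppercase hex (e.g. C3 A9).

U+20B7: 3-byte form → E2 82 B7.
U+CB73: 3-byte form → EC AD B3.
U+10DC70: 4-byte form → F4 8D B1 B0.
U+FE832: 4-byte form → F3 BE A0 B2.
U+4F250: 4-byte form → F1 8F 89 90.
Concatenated (18 bytes): E2 82 B7 EC AD B3 F4 8D B1 B0 F3 BE A0 B2 F1 8F 89 90.

E2 82 B7 EC AD B3 F4 8D B1 B0 F3 BE A0 B2 F1 8F 89 90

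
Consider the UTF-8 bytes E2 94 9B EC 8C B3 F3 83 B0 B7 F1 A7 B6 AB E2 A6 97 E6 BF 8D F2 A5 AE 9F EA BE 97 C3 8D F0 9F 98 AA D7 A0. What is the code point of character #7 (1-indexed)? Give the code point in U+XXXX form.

Offset 0: leading byte 0xE2 = 11100010 → 3-byte char #1 = E2 94 9B.
Offset 3: leading byte 0xEC = 11101100 → 3-byte char #2 = EC 8C B3.
Offset 6: leading byte 0xF3 = 11110011 → 4-byte char #3 = F3 83 B0 B7.
Offset 10: leading byte 0xF1 = 11110001 → 4-byte char #4 = F1 A7 B6 AB.
Offset 14: leading byte 0xE2 = 11100010 → 3-byte char #5 = E2 A6 97.
Offset 17: leading byte 0xE6 = 11100110 → 3-byte char #6 = E6 BF 8D.
Offset 20: leading byte 0xF2 = 11110010 → 4-byte char #7 = F2 A5 AE 9F.
Leading byte 0xF2 = 11110010 matches 11110xxx → 4-byte sequence.
Byte 1: 0xF2 = 11110010, payload 010 (3 bits).
Byte 2: 0xA5 = 10100101 (10xxxxxx ✓), payload 100101.
Byte 3: 0xAE = 10101110 (10xxxxxx ✓), payload 101110.
Byte 4: 0x9F = 10011111 (10xxxxxx ✓), payload 011111.
Concatenate: 010100101101110011111 = 0xA5B9F (21 bits → U+A5B9F).

U+A5B9F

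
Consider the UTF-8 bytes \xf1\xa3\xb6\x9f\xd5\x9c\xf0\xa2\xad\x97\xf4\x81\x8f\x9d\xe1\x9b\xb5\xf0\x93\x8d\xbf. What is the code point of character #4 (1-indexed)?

U+1013DD

Offset 0: leading byte 0xF1 = 11110001 → 4-byte char #1 = F1 A3 B6 9F.
Offset 4: leading byte 0xD5 = 11010101 → 2-byte char #2 = D5 9C.
Offset 6: leading byte 0xF0 = 11110000 → 4-byte char #3 = F0 A2 AD 97.
Offset 10: leading byte 0xF4 = 11110100 → 4-byte char #4 = F4 81 8F 9D.
Leading byte 0xF4 = 11110100 matches 11110xxx → 4-byte sequence.
Byte 1: 0xF4 = 11110100, payload 100 (3 bits).
Byte 2: 0x81 = 10000001 (10xxxxxx ✓), payload 000001.
Byte 3: 0x8F = 10001111 (10xxxxxx ✓), payload 001111.
Byte 4: 0x9D = 10011101 (10xxxxxx ✓), payload 011101.
Concatenate: 100000001001111011101 = 0x1013DD (21 bits → U+1013DD).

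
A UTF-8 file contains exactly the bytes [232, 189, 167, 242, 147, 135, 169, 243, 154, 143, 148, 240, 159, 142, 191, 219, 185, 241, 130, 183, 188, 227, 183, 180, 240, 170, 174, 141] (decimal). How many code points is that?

8

Byte at offset 0: 0xE8 = 11101000 → 3-byte char (#1). Advance 3.
Byte at offset 3: 0xF2 = 11110010 → 4-byte char (#2). Advance 4.
Byte at offset 7: 0xF3 = 11110011 → 4-byte char (#3). Advance 4.
Byte at offset 11: 0xF0 = 11110000 → 4-byte char (#4). Advance 4.
Byte at offset 15: 0xDB = 11011011 → 2-byte char (#5). Advance 2.
Byte at offset 17: 0xF1 = 11110001 → 4-byte char (#6). Advance 4.
Byte at offset 21: 0xE3 = 11100011 → 3-byte char (#7). Advance 3.
Byte at offset 24: 0xF0 = 11110000 → 4-byte char (#8). Advance 4.
Reached end at offset 28 after 8 code points.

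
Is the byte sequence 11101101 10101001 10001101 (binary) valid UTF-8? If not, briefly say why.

invalid (encodes a surrogate (U+D800–U+DFFF))

Structurally a 3-byte sequence; payload = 0xDA4D.
But 0xDA4D is in U+D800–U+DFFF, the surrogate range. Surrogates are not Unicode scalar values and are forbidden in UTF-8.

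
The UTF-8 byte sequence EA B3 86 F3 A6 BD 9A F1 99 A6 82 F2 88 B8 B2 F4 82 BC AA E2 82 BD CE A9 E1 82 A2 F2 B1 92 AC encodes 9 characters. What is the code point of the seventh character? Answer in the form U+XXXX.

Offset 0: leading byte 0xEA = 11101010 → 3-byte char #1 = EA B3 86.
Offset 3: leading byte 0xF3 = 11110011 → 4-byte char #2 = F3 A6 BD 9A.
Offset 7: leading byte 0xF1 = 11110001 → 4-byte char #3 = F1 99 A6 82.
Offset 11: leading byte 0xF2 = 11110010 → 4-byte char #4 = F2 88 B8 B2.
Offset 15: leading byte 0xF4 = 11110100 → 4-byte char #5 = F4 82 BC AA.
Offset 19: leading byte 0xE2 = 11100010 → 3-byte char #6 = E2 82 BD.
Offset 22: leading byte 0xCE = 11001110 → 2-byte char #7 = CE A9.
Leading byte 0xCE = 11001110 matches 110xxxxx → 2-byte sequence.
Byte 1: 0xCE = 11001110, payload 01110 (5 bits).
Byte 2: 0xA9 = 10101001 (10xxxxxx ✓), payload 101001.
Concatenate: 01110101001 = 0x3A9 (11 bits → U+03A9).

U+03A9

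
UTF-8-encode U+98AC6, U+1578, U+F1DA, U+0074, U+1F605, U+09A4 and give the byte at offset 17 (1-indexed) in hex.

0xA6

1-indexed offset 17 is 0-indexed offset 16.
U+98AC6 → 4-byte form F2 98 AB 86 at offsets 0–3.
U+1578 → 3-byte form E1 95 B8 at offsets 4–6.
U+F1DA → 3-byte form EF 87 9A at offsets 7–9.
U+0074 → 1-byte form 74 at offsets 10–10.
U+1F605 → 4-byte form F0 9F 98 85 at offsets 11–14.
U+09A4 → 3-byte form E0 A6 A4 at offsets 15–17.
Offset 16 falls in char 6's range; it's byte 2 of E0 A6 A4 = 0xA6.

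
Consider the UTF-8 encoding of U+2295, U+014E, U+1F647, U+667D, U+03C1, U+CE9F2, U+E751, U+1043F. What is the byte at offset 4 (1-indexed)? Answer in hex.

1-indexed offset 4 is 0-indexed offset 3.
U+2295 → 3-byte form E2 8A 95 at offsets 0–2.
U+014E → 2-byte form C5 8E at offsets 3–4.
Offset 3 falls in char 2's range; it's byte 1 of C5 8E = 0xC5.

0xC5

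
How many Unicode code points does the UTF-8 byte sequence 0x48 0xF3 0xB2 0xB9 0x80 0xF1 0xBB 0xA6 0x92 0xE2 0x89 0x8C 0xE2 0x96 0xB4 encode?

Byte at offset 0: 0x48 = 01001000 → 1-byte char (#1). Advance 1.
Byte at offset 1: 0xF3 = 11110011 → 4-byte char (#2). Advance 4.
Byte at offset 5: 0xF1 = 11110001 → 4-byte char (#3). Advance 4.
Byte at offset 9: 0xE2 = 11100010 → 3-byte char (#4). Advance 3.
Byte at offset 12: 0xE2 = 11100010 → 3-byte char (#5). Advance 3.
Reached end at offset 15 after 5 code points.

5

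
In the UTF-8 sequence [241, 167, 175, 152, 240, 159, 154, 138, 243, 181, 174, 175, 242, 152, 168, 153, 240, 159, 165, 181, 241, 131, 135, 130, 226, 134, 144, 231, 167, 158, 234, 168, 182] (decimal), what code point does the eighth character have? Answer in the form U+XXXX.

Offset 0: leading byte 0xF1 = 11110001 → 4-byte char #1 = F1 A7 AF 98.
Offset 4: leading byte 0xF0 = 11110000 → 4-byte char #2 = F0 9F 9A 8A.
Offset 8: leading byte 0xF3 = 11110011 → 4-byte char #3 = F3 B5 AE AF.
Offset 12: leading byte 0xF2 = 11110010 → 4-byte char #4 = F2 98 A8 99.
Offset 16: leading byte 0xF0 = 11110000 → 4-byte char #5 = F0 9F A5 B5.
Offset 20: leading byte 0xF1 = 11110001 → 4-byte char #6 = F1 83 87 82.
Offset 24: leading byte 0xE2 = 11100010 → 3-byte char #7 = E2 86 90.
Offset 27: leading byte 0xE7 = 11100111 → 3-byte char #8 = E7 A7 9E.
Leading byte 0xE7 = 11100111 matches 1110xxxx → 3-byte sequence.
Byte 1: 0xE7 = 11100111, payload 0111 (4 bits).
Byte 2: 0xA7 = 10100111 (10xxxxxx ✓), payload 100111.
Byte 3: 0x9E = 10011110 (10xxxxxx ✓), payload 011110.
Concatenate: 0111100111011110 = 0x79DE (16 bits → U+79DE).

U+79DE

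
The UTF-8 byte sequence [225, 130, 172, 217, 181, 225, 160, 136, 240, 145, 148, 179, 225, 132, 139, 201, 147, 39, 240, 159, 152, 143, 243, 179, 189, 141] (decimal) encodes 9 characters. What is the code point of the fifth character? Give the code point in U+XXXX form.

U+110B

Offset 0: leading byte 0xE1 = 11100001 → 3-byte char #1 = E1 82 AC.
Offset 3: leading byte 0xD9 = 11011001 → 2-byte char #2 = D9 B5.
Offset 5: leading byte 0xE1 = 11100001 → 3-byte char #3 = E1 A0 88.
Offset 8: leading byte 0xF0 = 11110000 → 4-byte char #4 = F0 91 94 B3.
Offset 12: leading byte 0xE1 = 11100001 → 3-byte char #5 = E1 84 8B.
Leading byte 0xE1 = 11100001 matches 1110xxxx → 3-byte sequence.
Byte 1: 0xE1 = 11100001, payload 0001 (4 bits).
Byte 2: 0x84 = 10000100 (10xxxxxx ✓), payload 000100.
Byte 3: 0x8B = 10001011 (10xxxxxx ✓), payload 001011.
Concatenate: 0001000100001011 = 0x110B (16 bits → U+110B).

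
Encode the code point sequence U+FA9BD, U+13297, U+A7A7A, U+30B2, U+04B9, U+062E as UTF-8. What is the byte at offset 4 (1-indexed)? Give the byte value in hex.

0xBD

1-indexed offset 4 is 0-indexed offset 3.
U+FA9BD → 4-byte form F3 BA A6 BD at offsets 0–3.
Offset 3 falls in char 1's range; it's byte 4 of F3 BA A6 BD = 0xBD.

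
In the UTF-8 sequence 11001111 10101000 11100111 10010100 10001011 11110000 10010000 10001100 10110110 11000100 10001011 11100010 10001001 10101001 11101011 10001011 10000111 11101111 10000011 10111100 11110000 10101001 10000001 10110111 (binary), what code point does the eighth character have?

U+29077

Offset 0: leading byte 0xCF = 11001111 → 2-byte char #1 = CF A8.
Offset 2: leading byte 0xE7 = 11100111 → 3-byte char #2 = E7 94 8B.
Offset 5: leading byte 0xF0 = 11110000 → 4-byte char #3 = F0 90 8C B6.
Offset 9: leading byte 0xC4 = 11000100 → 2-byte char #4 = C4 8B.
Offset 11: leading byte 0xE2 = 11100010 → 3-byte char #5 = E2 89 A9.
Offset 14: leading byte 0xEB = 11101011 → 3-byte char #6 = EB 8B 87.
Offset 17: leading byte 0xEF = 11101111 → 3-byte char #7 = EF 83 BC.
Offset 20: leading byte 0xF0 = 11110000 → 4-byte char #8 = F0 A9 81 B7.
Leading byte 0xF0 = 11110000 matches 11110xxx → 4-byte sequence.
Byte 1: 0xF0 = 11110000, payload 000 (3 bits).
Byte 2: 0xA9 = 10101001 (10xxxxxx ✓), payload 101001.
Byte 3: 0x81 = 10000001 (10xxxxxx ✓), payload 000001.
Byte 4: 0xB7 = 10110111 (10xxxxxx ✓), payload 110111.
Concatenate: 000101001000001110111 = 0x29077 (21 bits → U+29077).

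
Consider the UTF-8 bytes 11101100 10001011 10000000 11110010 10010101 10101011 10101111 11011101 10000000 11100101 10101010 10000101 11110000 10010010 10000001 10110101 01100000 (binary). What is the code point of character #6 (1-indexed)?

Offset 0: leading byte 0xEC = 11101100 → 3-byte char #1 = EC 8B 80.
Offset 3: leading byte 0xF2 = 11110010 → 4-byte char #2 = F2 95 AB AF.
Offset 7: leading byte 0xDD = 11011101 → 2-byte char #3 = DD 80.
Offset 9: leading byte 0xE5 = 11100101 → 3-byte char #4 = E5 AA 85.
Offset 12: leading byte 0xF0 = 11110000 → 4-byte char #5 = F0 92 81 B5.
Offset 16: leading byte 0x60 = 01100000 → 1-byte char #6 = 60.
Leading byte 0x60 = 01100000 matches 0xxxxxxx → 1-byte sequence.
Byte 1: 0x60 = 01100000, payload 1100000 (7 bits).
Concatenate: 1100000 = 0x60 (7 bits → U+0060).

U+0060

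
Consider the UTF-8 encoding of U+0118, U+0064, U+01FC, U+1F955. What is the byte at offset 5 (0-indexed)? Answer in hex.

U+0118 → 2-byte form C4 98 at offsets 0–1.
U+0064 → 1-byte form 64 at offsets 2–2.
U+01FC → 2-byte form C7 BC at offsets 3–4.
U+1F955 → 4-byte form F0 9F A5 95 at offsets 5–8.
Offset 5 falls in char 4's range; it's byte 1 of F0 9F A5 95 = 0xF0.

0xF0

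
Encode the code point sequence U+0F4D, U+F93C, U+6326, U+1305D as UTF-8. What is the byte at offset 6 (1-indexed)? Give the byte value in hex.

0xBC

1-indexed offset 6 is 0-indexed offset 5.
U+0F4D → 3-byte form E0 BD 8D at offsets 0–2.
U+F93C → 3-byte form EF A4 BC at offsets 3–5.
Offset 5 falls in char 2's range; it's byte 3 of EF A4 BC = 0xBC.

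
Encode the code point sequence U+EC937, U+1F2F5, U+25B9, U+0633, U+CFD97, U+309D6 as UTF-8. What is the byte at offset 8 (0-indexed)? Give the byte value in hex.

U+EC937 → 4-byte form F3 AC A4 B7 at offsets 0–3.
U+1F2F5 → 4-byte form F0 9F 8B B5 at offsets 4–7.
U+25B9 → 3-byte form E2 96 B9 at offsets 8–10.
Offset 8 falls in char 3's range; it's byte 1 of E2 96 B9 = 0xE2.

0xE2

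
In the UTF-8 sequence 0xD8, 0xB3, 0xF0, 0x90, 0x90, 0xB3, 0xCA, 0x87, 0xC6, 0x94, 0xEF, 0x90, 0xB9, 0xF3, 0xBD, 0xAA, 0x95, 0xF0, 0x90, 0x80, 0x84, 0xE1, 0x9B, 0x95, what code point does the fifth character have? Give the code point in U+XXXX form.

U+F439

Offset 0: leading byte 0xD8 = 11011000 → 2-byte char #1 = D8 B3.
Offset 2: leading byte 0xF0 = 11110000 → 4-byte char #2 = F0 90 90 B3.
Offset 6: leading byte 0xCA = 11001010 → 2-byte char #3 = CA 87.
Offset 8: leading byte 0xC6 = 11000110 → 2-byte char #4 = C6 94.
Offset 10: leading byte 0xEF = 11101111 → 3-byte char #5 = EF 90 B9.
Leading byte 0xEF = 11101111 matches 1110xxxx → 3-byte sequence.
Byte 1: 0xEF = 11101111, payload 1111 (4 bits).
Byte 2: 0x90 = 10010000 (10xxxxxx ✓), payload 010000.
Byte 3: 0xB9 = 10111001 (10xxxxxx ✓), payload 111001.
Concatenate: 1111010000111001 = 0xF439 (16 bits → U+F439).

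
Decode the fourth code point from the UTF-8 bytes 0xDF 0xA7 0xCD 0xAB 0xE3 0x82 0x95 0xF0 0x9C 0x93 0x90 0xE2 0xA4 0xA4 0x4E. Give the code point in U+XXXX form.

Offset 0: leading byte 0xDF = 11011111 → 2-byte char #1 = DF A7.
Offset 2: leading byte 0xCD = 11001101 → 2-byte char #2 = CD AB.
Offset 4: leading byte 0xE3 = 11100011 → 3-byte char #3 = E3 82 95.
Offset 7: leading byte 0xF0 = 11110000 → 4-byte char #4 = F0 9C 93 90.
Leading byte 0xF0 = 11110000 matches 11110xxx → 4-byte sequence.
Byte 1: 0xF0 = 11110000, payload 000 (3 bits).
Byte 2: 0x9C = 10011100 (10xxxxxx ✓), payload 011100.
Byte 3: 0x93 = 10010011 (10xxxxxx ✓), payload 010011.
Byte 4: 0x90 = 10010000 (10xxxxxx ✓), payload 010000.
Concatenate: 000011100010011010000 = 0x1C4D0 (21 bits → U+1C4D0).

U+1C4D0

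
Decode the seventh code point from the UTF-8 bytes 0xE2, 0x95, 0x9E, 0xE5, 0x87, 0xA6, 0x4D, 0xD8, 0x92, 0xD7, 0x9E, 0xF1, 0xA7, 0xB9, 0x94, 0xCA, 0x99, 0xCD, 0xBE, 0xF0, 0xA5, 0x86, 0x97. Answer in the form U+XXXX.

U+0299

Offset 0: leading byte 0xE2 = 11100010 → 3-byte char #1 = E2 95 9E.
Offset 3: leading byte 0xE5 = 11100101 → 3-byte char #2 = E5 87 A6.
Offset 6: leading byte 0x4D = 01001101 → 1-byte char #3 = 4D.
Offset 7: leading byte 0xD8 = 11011000 → 2-byte char #4 = D8 92.
Offset 9: leading byte 0xD7 = 11010111 → 2-byte char #5 = D7 9E.
Offset 11: leading byte 0xF1 = 11110001 → 4-byte char #6 = F1 A7 B9 94.
Offset 15: leading byte 0xCA = 11001010 → 2-byte char #7 = CA 99.
Leading byte 0xCA = 11001010 matches 110xxxxx → 2-byte sequence.
Byte 1: 0xCA = 11001010, payload 01010 (5 bits).
Byte 2: 0x99 = 10011001 (10xxxxxx ✓), payload 011001.
Concatenate: 01010011001 = 0x299 (11 bits → U+0299).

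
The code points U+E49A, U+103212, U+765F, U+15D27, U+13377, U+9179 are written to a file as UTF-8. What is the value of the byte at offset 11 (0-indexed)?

U+E49A → 3-byte form EE 92 9A at offsets 0–2.
U+103212 → 4-byte form F4 83 88 92 at offsets 3–6.
U+765F → 3-byte form E7 99 9F at offsets 7–9.
U+15D27 → 4-byte form F0 95 B4 A7 at offsets 10–13.
Offset 11 falls in char 4's range; it's byte 2 of F0 95 B4 A7 = 0x95.

0x95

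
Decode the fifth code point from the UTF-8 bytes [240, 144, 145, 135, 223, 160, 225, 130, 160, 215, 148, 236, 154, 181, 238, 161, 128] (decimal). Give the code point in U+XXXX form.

U+C6B5

Offset 0: leading byte 0xF0 = 11110000 → 4-byte char #1 = F0 90 91 87.
Offset 4: leading byte 0xDF = 11011111 → 2-byte char #2 = DF A0.
Offset 6: leading byte 0xE1 = 11100001 → 3-byte char #3 = E1 82 A0.
Offset 9: leading byte 0xD7 = 11010111 → 2-byte char #4 = D7 94.
Offset 11: leading byte 0xEC = 11101100 → 3-byte char #5 = EC 9A B5.
Leading byte 0xEC = 11101100 matches 1110xxxx → 3-byte sequence.
Byte 1: 0xEC = 11101100, payload 1100 (4 bits).
Byte 2: 0x9A = 10011010 (10xxxxxx ✓), payload 011010.
Byte 3: 0xB5 = 10110101 (10xxxxxx ✓), payload 110101.
Concatenate: 1100011010110101 = 0xC6B5 (16 bits → U+C6B5).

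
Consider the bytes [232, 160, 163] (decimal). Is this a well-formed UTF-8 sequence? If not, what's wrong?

valid

Leading byte 0xE8 = 11101000 → 3-byte form.
Continuation bytes 0xA0=10100000, 0xA3=10100011 all match 10xxxxxx.
Decoded value 0x8823 is ≥ 0x800 (shortest form) and not a surrogate.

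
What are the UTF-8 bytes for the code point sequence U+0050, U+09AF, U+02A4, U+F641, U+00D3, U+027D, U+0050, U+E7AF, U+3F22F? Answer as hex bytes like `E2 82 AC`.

U+0050: 1-byte form → 50.
U+09AF: 3-byte form → E0 A6 AF.
U+02A4: 2-byte form → CA A4.
U+F641: 3-byte form → EF 99 81.
U+00D3: 2-byte form → C3 93.
U+027D: 2-byte form → C9 BD.
U+0050: 1-byte form → 50.
U+E7AF: 3-byte form → EE 9E AF.
U+3F22F: 4-byte form → F0 BF 88 AF.
Concatenated (21 bytes): 50 E0 A6 AF CA A4 EF 99 81 C3 93 C9 BD 50 EE 9E AF F0 BF 88 AF.

50 E0 A6 AF CA A4 EF 99 81 C3 93 C9 BD 50 EE 9E AF F0 BF 88 AF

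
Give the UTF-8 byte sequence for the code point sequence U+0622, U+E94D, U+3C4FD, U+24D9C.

U+0622: 2-byte form → D8 A2.
U+E94D: 3-byte form → EE A5 8D.
U+3C4FD: 4-byte form → F0 BC 93 BD.
U+24D9C: 4-byte form → F0 A4 B6 9C.
Concatenated (13 bytes): D8 A2 EE A5 8D F0 BC 93 BD F0 A4 B6 9C.

D8 A2 EE A5 8D F0 BC 93 BD F0 A4 B6 9C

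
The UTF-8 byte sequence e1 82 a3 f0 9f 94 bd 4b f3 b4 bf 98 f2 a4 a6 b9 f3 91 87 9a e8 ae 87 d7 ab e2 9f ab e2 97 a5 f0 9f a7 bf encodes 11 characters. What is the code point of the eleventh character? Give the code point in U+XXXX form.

Offset 0: leading byte 0xE1 = 11100001 → 3-byte char #1 = E1 82 A3.
Offset 3: leading byte 0xF0 = 11110000 → 4-byte char #2 = F0 9F 94 BD.
Offset 7: leading byte 0x4B = 01001011 → 1-byte char #3 = 4B.
Offset 8: leading byte 0xF3 = 11110011 → 4-byte char #4 = F3 B4 BF 98.
Offset 12: leading byte 0xF2 = 11110010 → 4-byte char #5 = F2 A4 A6 B9.
Offset 16: leading byte 0xF3 = 11110011 → 4-byte char #6 = F3 91 87 9A.
Offset 20: leading byte 0xE8 = 11101000 → 3-byte char #7 = E8 AE 87.
Offset 23: leading byte 0xD7 = 11010111 → 2-byte char #8 = D7 AB.
Offset 25: leading byte 0xE2 = 11100010 → 3-byte char #9 = E2 9F AB.
Offset 28: leading byte 0xE2 = 11100010 → 3-byte char #10 = E2 97 A5.
Offset 31: leading byte 0xF0 = 11110000 → 4-byte char #11 = F0 9F A7 BF.
Leading byte 0xF0 = 11110000 matches 11110xxx → 4-byte sequence.
Byte 1: 0xF0 = 11110000, payload 000 (3 bits).
Byte 2: 0x9F = 10011111 (10xxxxxx ✓), payload 011111.
Byte 3: 0xA7 = 10100111 (10xxxxxx ✓), payload 100111.
Byte 4: 0xBF = 10111111 (10xxxxxx ✓), payload 111111.
Concatenate: 000011111100111111111 = 0x1F9FF (21 bits → U+1F9FF).

U+1F9FF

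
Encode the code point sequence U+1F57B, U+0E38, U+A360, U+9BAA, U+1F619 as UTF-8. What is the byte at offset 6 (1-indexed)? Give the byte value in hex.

0xB8

1-indexed offset 6 is 0-indexed offset 5.
U+1F57B → 4-byte form F0 9F 95 BB at offsets 0–3.
U+0E38 → 3-byte form E0 B8 B8 at offsets 4–6.
Offset 5 falls in char 2's range; it's byte 2 of E0 B8 B8 = 0xB8.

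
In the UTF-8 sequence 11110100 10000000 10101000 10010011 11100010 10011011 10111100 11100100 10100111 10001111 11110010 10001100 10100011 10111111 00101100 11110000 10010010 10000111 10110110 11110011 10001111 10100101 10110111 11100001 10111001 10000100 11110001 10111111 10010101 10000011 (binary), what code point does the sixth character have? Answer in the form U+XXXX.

Offset 0: leading byte 0xF4 = 11110100 → 4-byte char #1 = F4 80 A8 93.
Offset 4: leading byte 0xE2 = 11100010 → 3-byte char #2 = E2 9B BC.
Offset 7: leading byte 0xE4 = 11100100 → 3-byte char #3 = E4 A7 8F.
Offset 10: leading byte 0xF2 = 11110010 → 4-byte char #4 = F2 8C A3 BF.
Offset 14: leading byte 0x2C = 00101100 → 1-byte char #5 = 2C.
Offset 15: leading byte 0xF0 = 11110000 → 4-byte char #6 = F0 92 87 B6.
Leading byte 0xF0 = 11110000 matches 11110xxx → 4-byte sequence.
Byte 1: 0xF0 = 11110000, payload 000 (3 bits).
Byte 2: 0x92 = 10010010 (10xxxxxx ✓), payload 010010.
Byte 3: 0x87 = 10000111 (10xxxxxx ✓), payload 000111.
Byte 4: 0xB6 = 10110110 (10xxxxxx ✓), payload 110110.
Concatenate: 000010010000111110110 = 0x121F6 (21 bits → U+121F6).

U+121F6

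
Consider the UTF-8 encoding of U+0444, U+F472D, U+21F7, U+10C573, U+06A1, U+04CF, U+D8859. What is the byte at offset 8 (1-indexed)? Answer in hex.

0x87

1-indexed offset 8 is 0-indexed offset 7.
U+0444 → 2-byte form D1 84 at offsets 0–1.
U+F472D → 4-byte form F3 B4 9C AD at offsets 2–5.
U+21F7 → 3-byte form E2 87 B7 at offsets 6–8.
Offset 7 falls in char 3's range; it's byte 2 of E2 87 B7 = 0x87.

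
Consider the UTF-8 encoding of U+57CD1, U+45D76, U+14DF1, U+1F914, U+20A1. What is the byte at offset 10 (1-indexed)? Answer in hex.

0x94

1-indexed offset 10 is 0-indexed offset 9.
U+57CD1 → 4-byte form F1 97 B3 91 at offsets 0–3.
U+45D76 → 4-byte form F1 85 B5 B6 at offsets 4–7.
U+14DF1 → 4-byte form F0 94 B7 B1 at offsets 8–11.
Offset 9 falls in char 3's range; it's byte 2 of F0 94 B7 B1 = 0x94.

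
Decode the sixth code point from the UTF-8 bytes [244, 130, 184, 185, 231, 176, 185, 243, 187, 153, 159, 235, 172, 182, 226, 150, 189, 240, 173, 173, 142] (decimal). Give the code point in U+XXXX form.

Offset 0: leading byte 0xF4 = 11110100 → 4-byte char #1 = F4 82 B8 B9.
Offset 4: leading byte 0xE7 = 11100111 → 3-byte char #2 = E7 B0 B9.
Offset 7: leading byte 0xF3 = 11110011 → 4-byte char #3 = F3 BB 99 9F.
Offset 11: leading byte 0xEB = 11101011 → 3-byte char #4 = EB AC B6.
Offset 14: leading byte 0xE2 = 11100010 → 3-byte char #5 = E2 96 BD.
Offset 17: leading byte 0xF0 = 11110000 → 4-byte char #6 = F0 AD AD 8E.
Leading byte 0xF0 = 11110000 matches 11110xxx → 4-byte sequence.
Byte 1: 0xF0 = 11110000, payload 000 (3 bits).
Byte 2: 0xAD = 10101101 (10xxxxxx ✓), payload 101101.
Byte 3: 0xAD = 10101101 (10xxxxxx ✓), payload 101101.
Byte 4: 0x8E = 10001110 (10xxxxxx ✓), payload 001110.
Concatenate: 000101101101101001110 = 0x2DB4E (21 bits → U+2DB4E).

U+2DB4E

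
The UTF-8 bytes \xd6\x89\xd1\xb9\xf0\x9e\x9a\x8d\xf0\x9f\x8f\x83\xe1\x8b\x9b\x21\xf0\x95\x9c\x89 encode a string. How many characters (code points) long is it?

Byte at offset 0: 0xD6 = 11010110 → 2-byte char (#1). Advance 2.
Byte at offset 2: 0xD1 = 11010001 → 2-byte char (#2). Advance 2.
Byte at offset 4: 0xF0 = 11110000 → 4-byte char (#3). Advance 4.
Byte at offset 8: 0xF0 = 11110000 → 4-byte char (#4). Advance 4.
Byte at offset 12: 0xE1 = 11100001 → 3-byte char (#5). Advance 3.
Byte at offset 15: 0x21 = 00100001 → 1-byte char (#6). Advance 1.
Byte at offset 16: 0xF0 = 11110000 → 4-byte char (#7). Advance 4.
Reached end at offset 20 after 7 code points.

7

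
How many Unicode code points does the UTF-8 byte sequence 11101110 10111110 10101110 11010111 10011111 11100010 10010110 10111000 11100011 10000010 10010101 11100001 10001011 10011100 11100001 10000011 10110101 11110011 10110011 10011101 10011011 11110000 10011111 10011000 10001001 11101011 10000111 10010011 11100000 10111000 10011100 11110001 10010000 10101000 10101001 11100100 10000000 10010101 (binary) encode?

Byte at offset 0: 0xEE = 11101110 → 3-byte char (#1). Advance 3.
Byte at offset 3: 0xD7 = 11010111 → 2-byte char (#2). Advance 2.
Byte at offset 5: 0xE2 = 11100010 → 3-byte char (#3). Advance 3.
Byte at offset 8: 0xE3 = 11100011 → 3-byte char (#4). Advance 3.
Byte at offset 11: 0xE1 = 11100001 → 3-byte char (#5). Advance 3.
Byte at offset 14: 0xE1 = 11100001 → 3-byte char (#6). Advance 3.
Byte at offset 17: 0xF3 = 11110011 → 4-byte char (#7). Advance 4.
Byte at offset 21: 0xF0 = 11110000 → 4-byte char (#8). Advance 4.
Byte at offset 25: 0xEB = 11101011 → 3-byte char (#9). Advance 3.
Byte at offset 28: 0xE0 = 11100000 → 3-byte char (#10). Advance 3.
Byte at offset 31: 0xF1 = 11110001 → 4-byte char (#11). Advance 4.
Byte at offset 35: 0xE4 = 11100100 → 3-byte char (#12). Advance 3.
Reached end at offset 38 after 12 code points.

12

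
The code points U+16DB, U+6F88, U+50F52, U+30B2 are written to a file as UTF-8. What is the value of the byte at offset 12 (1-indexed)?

1-indexed offset 12 is 0-indexed offset 11.
U+16DB → 3-byte form E1 9B 9B at offsets 0–2.
U+6F88 → 3-byte form E6 BE 88 at offsets 3–5.
U+50F52 → 4-byte form F1 90 BD 92 at offsets 6–9.
U+30B2 → 3-byte form E3 82 B2 at offsets 10–12.
Offset 11 falls in char 4's range; it's byte 2 of E3 82 B2 = 0x82.

0x82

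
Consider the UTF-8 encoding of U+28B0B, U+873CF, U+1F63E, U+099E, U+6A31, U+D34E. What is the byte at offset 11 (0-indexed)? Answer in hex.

U+28B0B → 4-byte form F0 A8 AC 8B at offsets 0–3.
U+873CF → 4-byte form F2 87 8F 8F at offsets 4–7.
U+1F63E → 4-byte form F0 9F 98 BE at offsets 8–11.
Offset 11 falls in char 3's range; it's byte 4 of F0 9F 98 BE = 0xBE.

0xBE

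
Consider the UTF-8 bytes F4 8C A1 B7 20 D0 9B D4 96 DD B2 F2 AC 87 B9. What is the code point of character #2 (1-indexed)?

U+0020

Offset 0: leading byte 0xF4 = 11110100 → 4-byte char #1 = F4 8C A1 B7.
Offset 4: leading byte 0x20 = 00100000 → 1-byte char #2 = 20.
Leading byte 0x20 = 00100000 matches 0xxxxxxx → 1-byte sequence.
Byte 1: 0x20 = 00100000, payload 0100000 (7 bits).
Concatenate: 0100000 = 0x20 (7 bits → U+0020).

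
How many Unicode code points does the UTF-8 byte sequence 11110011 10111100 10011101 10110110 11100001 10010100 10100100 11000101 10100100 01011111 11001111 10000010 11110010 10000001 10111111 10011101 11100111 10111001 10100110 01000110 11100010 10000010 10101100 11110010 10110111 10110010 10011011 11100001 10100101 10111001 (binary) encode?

Byte at offset 0: 0xF3 = 11110011 → 4-byte char (#1). Advance 4.
Byte at offset 4: 0xE1 = 11100001 → 3-byte char (#2). Advance 3.
Byte at offset 7: 0xC5 = 11000101 → 2-byte char (#3). Advance 2.
Byte at offset 9: 0x5F = 01011111 → 1-byte char (#4). Advance 1.
Byte at offset 10: 0xCF = 11001111 → 2-byte char (#5). Advance 2.
Byte at offset 12: 0xF2 = 11110010 → 4-byte char (#6). Advance 4.
Byte at offset 16: 0xE7 = 11100111 → 3-byte char (#7). Advance 3.
Byte at offset 19: 0x46 = 01000110 → 1-byte char (#8). Advance 1.
Byte at offset 20: 0xE2 = 11100010 → 3-byte char (#9). Advance 3.
Byte at offset 23: 0xF2 = 11110010 → 4-byte char (#10). Advance 4.
Byte at offset 27: 0xE1 = 11100001 → 3-byte char (#11). Advance 3.
Reached end at offset 30 after 11 code points.

11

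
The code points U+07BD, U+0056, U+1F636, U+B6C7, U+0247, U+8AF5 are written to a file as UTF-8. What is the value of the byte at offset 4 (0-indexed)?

U+07BD → 2-byte form DE BD at offsets 0–1.
U+0056 → 1-byte form 56 at offsets 2–2.
U+1F636 → 4-byte form F0 9F 98 B6 at offsets 3–6.
Offset 4 falls in char 3's range; it's byte 2 of F0 9F 98 B6 = 0x9F.

0x9F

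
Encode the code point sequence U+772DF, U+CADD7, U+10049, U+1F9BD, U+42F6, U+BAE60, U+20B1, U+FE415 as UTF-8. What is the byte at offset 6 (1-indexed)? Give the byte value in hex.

1-indexed offset 6 is 0-indexed offset 5.
U+772DF → 4-byte form F1 B7 8B 9F at offsets 0–3.
U+CADD7 → 4-byte form F3 8A B7 97 at offsets 4–7.
Offset 5 falls in char 2's range; it's byte 2 of F3 8A B7 97 = 0x8A.

0x8A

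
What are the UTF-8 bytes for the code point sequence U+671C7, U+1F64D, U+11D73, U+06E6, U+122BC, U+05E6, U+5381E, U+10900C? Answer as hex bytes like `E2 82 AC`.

F1 A7 87 87 F0 9F 99 8D F0 91 B5 B3 DB A6 F0 92 8A BC D7 A6 F1 93 A0 9E F4 89 80 8C

U+671C7: 4-byte form → F1 A7 87 87.
U+1F64D: 4-byte form → F0 9F 99 8D.
U+11D73: 4-byte form → F0 91 B5 B3.
U+06E6: 2-byte form → DB A6.
U+122BC: 4-byte form → F0 92 8A BC.
U+05E6: 2-byte form → D7 A6.
U+5381E: 4-byte form → F1 93 A0 9E.
U+10900C: 4-byte form → F4 89 80 8C.
Concatenated (28 bytes): F1 A7 87 87 F0 9F 99 8D F0 91 B5 B3 DB A6 F0 92 8A BC D7 A6 F1 93 A0 9E F4 89 80 8C.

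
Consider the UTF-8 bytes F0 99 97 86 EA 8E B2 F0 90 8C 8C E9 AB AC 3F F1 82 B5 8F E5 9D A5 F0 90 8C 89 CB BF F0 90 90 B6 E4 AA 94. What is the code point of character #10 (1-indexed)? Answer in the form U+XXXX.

U+10436

Offset 0: leading byte 0xF0 = 11110000 → 4-byte char #1 = F0 99 97 86.
Offset 4: leading byte 0xEA = 11101010 → 3-byte char #2 = EA 8E B2.
Offset 7: leading byte 0xF0 = 11110000 → 4-byte char #3 = F0 90 8C 8C.
Offset 11: leading byte 0xE9 = 11101001 → 3-byte char #4 = E9 AB AC.
Offset 14: leading byte 0x3F = 00111111 → 1-byte char #5 = 3F.
Offset 15: leading byte 0xF1 = 11110001 → 4-byte char #6 = F1 82 B5 8F.
Offset 19: leading byte 0xE5 = 11100101 → 3-byte char #7 = E5 9D A5.
Offset 22: leading byte 0xF0 = 11110000 → 4-byte char #8 = F0 90 8C 89.
Offset 26: leading byte 0xCB = 11001011 → 2-byte char #9 = CB BF.
Offset 28: leading byte 0xF0 = 11110000 → 4-byte char #10 = F0 90 90 B6.
Leading byte 0xF0 = 11110000 matches 11110xxx → 4-byte sequence.
Byte 1: 0xF0 = 11110000, payload 000 (3 bits).
Byte 2: 0x90 = 10010000 (10xxxxxx ✓), payload 010000.
Byte 3: 0x90 = 10010000 (10xxxxxx ✓), payload 010000.
Byte 4: 0xB6 = 10110110 (10xxxxxx ✓), payload 110110.
Concatenate: 000010000010000110110 = 0x10436 (21 bits → U+10436).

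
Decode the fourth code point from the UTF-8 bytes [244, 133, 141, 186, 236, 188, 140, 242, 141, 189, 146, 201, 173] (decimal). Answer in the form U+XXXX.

Offset 0: leading byte 0xF4 = 11110100 → 4-byte char #1 = F4 85 8D BA.
Offset 4: leading byte 0xEC = 11101100 → 3-byte char #2 = EC BC 8C.
Offset 7: leading byte 0xF2 = 11110010 → 4-byte char #3 = F2 8D BD 92.
Offset 11: leading byte 0xC9 = 11001001 → 2-byte char #4 = C9 AD.
Leading byte 0xC9 = 11001001 matches 110xxxxx → 2-byte sequence.
Byte 1: 0xC9 = 11001001, payload 01001 (5 bits).
Byte 2: 0xAD = 10101101 (10xxxxxx ✓), payload 101101.
Concatenate: 01001101101 = 0x26D (11 bits → U+026D).

U+026D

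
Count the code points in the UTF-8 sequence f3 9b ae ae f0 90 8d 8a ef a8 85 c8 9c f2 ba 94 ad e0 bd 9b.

6

Byte at offset 0: 0xF3 = 11110011 → 4-byte char (#1). Advance 4.
Byte at offset 4: 0xF0 = 11110000 → 4-byte char (#2). Advance 4.
Byte at offset 8: 0xEF = 11101111 → 3-byte char (#3). Advance 3.
Byte at offset 11: 0xC8 = 11001000 → 2-byte char (#4). Advance 2.
Byte at offset 13: 0xF2 = 11110010 → 4-byte char (#5). Advance 4.
Byte at offset 17: 0xE0 = 11100000 → 3-byte char (#6). Advance 3.
Reached end at offset 20 after 6 code points.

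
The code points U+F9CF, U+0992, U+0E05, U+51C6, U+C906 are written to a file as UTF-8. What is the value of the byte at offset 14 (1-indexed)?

0xA4

1-indexed offset 14 is 0-indexed offset 13.
U+F9CF → 3-byte form EF A7 8F at offsets 0–2.
U+0992 → 3-byte form E0 A6 92 at offsets 3–5.
U+0E05 → 3-byte form E0 B8 85 at offsets 6–8.
U+51C6 → 3-byte form E5 87 86 at offsets 9–11.
U+C906 → 3-byte form EC A4 86 at offsets 12–14.
Offset 13 falls in char 5's range; it's byte 2 of EC A4 86 = 0xA4.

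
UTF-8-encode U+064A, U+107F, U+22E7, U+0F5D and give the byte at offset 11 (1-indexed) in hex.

0x9D

1-indexed offset 11 is 0-indexed offset 10.
U+064A → 2-byte form D9 8A at offsets 0–1.
U+107F → 3-byte form E1 81 BF at offsets 2–4.
U+22E7 → 3-byte form E2 8B A7 at offsets 5–7.
U+0F5D → 3-byte form E0 BD 9D at offsets 8–10.
Offset 10 falls in char 4's range; it's byte 3 of E0 BD 9D = 0x9D.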